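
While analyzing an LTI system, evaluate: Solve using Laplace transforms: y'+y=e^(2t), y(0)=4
Take L: sY - 4 + Y = 1/(s-2)
Y(s + 1) = 1/(s-2) + 4
Y = 1/((s-2)(s + 1)) + 4/(s + 1)
Partial fractions: 1/((s-2)(s + 1)) = (1/3)/(s-2) - (1/3)/(s + 1)
So Y = (1/3)/(s-2) + (11/3)/(s + 1)
Inverse Laplace transform (L^(-1){1/(s-2)} = e^(2t), L^(-1){1/(s + 1)} = e^(-t)):

Answer: y(t) = (1/3)·e^(2t) + (11/3)·e^(-t)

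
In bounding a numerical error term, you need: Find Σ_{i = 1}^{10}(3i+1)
= 3·Σ i + 1·10 = 3·55 + 10 = 175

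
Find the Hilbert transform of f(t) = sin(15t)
The Hilbert transform shifts each frequency component by -pi/2.
H{sin(wt)}=-cos(wt)
With w=15: H{sin(15t)}=-cos(15t)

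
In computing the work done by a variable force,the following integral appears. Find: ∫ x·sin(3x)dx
By parts: u = x, dv = sin(3x) dx
du = dx, v = -cos(3x)/3
= -x·cos(3x)/3+sin(3x)/3²+C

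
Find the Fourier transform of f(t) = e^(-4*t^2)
The Fourier transform of a Gaussian e^(-a * t^2) is sqrt(pi/a) * e^(-omega^2/(4a)).
With a=4: F(omega)=sqrt(pi)/2 * e^(-omega^2/16)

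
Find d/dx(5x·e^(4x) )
Product rule: (fg)' = f'g + fg'
f = 5x, f' = 5
g = e^(4x), g' = 4·e^(4x)

Answer: 5·e^(4x) + 20x·e^(4x)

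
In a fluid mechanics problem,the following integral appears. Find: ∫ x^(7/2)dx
Power rule: ∫ x^(7/2) dx=x^(9/2)/(9/2) + C

Answer: (2/9)·x^(9/2) + C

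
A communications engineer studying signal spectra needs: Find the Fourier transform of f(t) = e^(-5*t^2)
The Fourier transform of a Gaussian e^(-a*t^2) is sqrt(pi/a)*e^(-omega^2/(4a)).
With a=5: F(omega)=sqrt(pi/5)*e^(-omega^2/20)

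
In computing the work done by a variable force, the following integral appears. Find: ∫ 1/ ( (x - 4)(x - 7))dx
Partial fractions: 1/((x-4)(x-7))=A/(x-4)+B/(x-7)
A=-1/3, B=1/3
∫ [-1/3· 1/(x-4)+1/3· 1/(x-7)] dx
=(1/3)[ln|x-7| - ln|x-4|]+C

Answer: (1/3)·ln|(x-7)/(x-4)|+C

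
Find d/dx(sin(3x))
Chain rule: d/dx[sin(u)]=cos(u)·u' where u=3x
u'=3

Answer: 3·cos(3x)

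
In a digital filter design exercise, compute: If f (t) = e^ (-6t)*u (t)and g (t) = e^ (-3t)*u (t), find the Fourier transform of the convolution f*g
By the convolution theorem: F{f * g}=F(omega) * G(omega)
F(omega)=1/(6+j * omega), G(omega)=1/(3+j * omega)
F{f * g}=1/((6+j * omega)(3+j * omega))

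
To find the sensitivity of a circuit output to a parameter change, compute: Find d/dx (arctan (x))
d/dx[arctan(u)] = u'/(1+u²), u = x, u' = 1

Answer: 1/(1+x²)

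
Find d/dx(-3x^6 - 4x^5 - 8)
Power rule: d/dx(ax^n) = n·a·x^(n-1)
Term by term: -18·x^5-20·x^4

Answer: -18x^5-20x^4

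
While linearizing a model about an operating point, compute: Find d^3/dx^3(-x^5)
Apply power rule 3 times:
d^1: -5x^4
d^2: -20x^3
d^3: -60x^2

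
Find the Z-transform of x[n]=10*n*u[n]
Z{n * u[n]}=z/(z-1)^2
By linearity: Z{10 * n * u[n]}=10z/(z-1)^2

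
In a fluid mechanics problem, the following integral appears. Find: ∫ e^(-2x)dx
Since d/dx[e^(-2x)] = -2e^(-2x), we get -1/2 e^(-2x) + C

Answer: (-1/2)e^(-2x) + C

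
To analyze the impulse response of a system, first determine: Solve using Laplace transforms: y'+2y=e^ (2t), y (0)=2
Take L: sY - 2 + 2Y=1/(s-2)
Y(s + 2)=1/(s-2) + 2
Y=1/((s-2)(s + 2)) + 2/(s + 2)
Partial fractions: 1/((s-2)(s + 2))=(1/4)/(s-2) - (1/4)/(s + 2)
So Y=(1/4)/(s-2) + (7/4)/(s + 2)
Inverse Laplace transform (L^(-1){1/(s-2)}=e^(2t), L^(-1){1/(s + 2)}=e^(-2t)):

Answer: y(t)=(1/4)·e^(2t) + (7/4)·e^(-2t)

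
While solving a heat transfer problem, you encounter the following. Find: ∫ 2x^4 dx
Using power rule: ∫ 2x^4 dx=2/5 x^5 + C=(2/5)x^5 + C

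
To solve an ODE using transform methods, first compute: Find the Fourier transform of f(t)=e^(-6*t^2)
The Fourier transform of a Gaussian e^(-a*t^2) is sqrt(pi/a)*e^(-omega^2/(4a)).
With a = 6: F(omega) = sqrt(pi/6)*e^(-omega^2/24)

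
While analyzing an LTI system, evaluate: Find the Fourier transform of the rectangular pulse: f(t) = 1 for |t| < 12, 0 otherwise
F(omega) = integral from -12 to 12 of e^(-j * omega * t) dt
= 2 * sin(12 * omega)/omega = 24 * sinc(12 * omega/pi)

Answer: 2 * sin(12 * omega)/omega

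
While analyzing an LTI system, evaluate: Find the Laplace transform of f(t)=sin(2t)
L{sin(wt)} = w/(s² + w²)
L{sin(2t)} = 2/(s² + 4)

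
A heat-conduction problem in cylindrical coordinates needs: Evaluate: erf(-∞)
erf(-∞)=-1 (the error function is odd, so erf(-∞)=-erf(∞)=-1)

Answer: -1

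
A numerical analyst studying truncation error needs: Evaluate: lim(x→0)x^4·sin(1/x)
Squeeze theorem: -|x^4| ≤ x^4·sin(1/x) ≤ |x^4|
Since x^4 → 0 as x → 0, by squeeze theorem the limit is 0

Answer: 0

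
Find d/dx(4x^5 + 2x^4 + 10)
Power rule: d/dx(ax^n)=n·a·x^(n-1)
Term by term: 20·x^4 + 8·x^3

Answer: 20x^4 + 8x^3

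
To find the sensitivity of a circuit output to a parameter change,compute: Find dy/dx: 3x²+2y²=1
Differentiate: 6x + 4y·(dy/dx)=0
dy/dx=-6x/(4y)=-(3/2)·(x/y)

Answer: dy/dx=-(3/2)·(x/y)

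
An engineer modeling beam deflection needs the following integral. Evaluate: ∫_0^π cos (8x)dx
Antiderivative: sin(8x)/8
Evaluate at bounds: [sin(8·π)/8] - [sin(8·0)/8]
= ((0) - (0))/8 = 0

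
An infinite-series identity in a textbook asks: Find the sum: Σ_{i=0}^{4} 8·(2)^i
Geometric series: S=a(1 - r^n)/(1 - r)
a=8, r=2, n=5
S=8(1-32)/-1=248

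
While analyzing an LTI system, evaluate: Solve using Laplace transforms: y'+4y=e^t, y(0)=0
Take L: sY - 0 + 4Y = 1/(s-1)
Y(s + 4) = 1/(s-1) + 0
Y = 1/((s-1)(s + 4)) + 0/(s + 4)
Partial fractions: 1/((s-1)(s + 4)) = (1/5)/(s-1) - (1/5)/(s + 4)
So Y = (1/5)/(s-1) - (1/5)/(s + 4)
Inverse Laplace transform (L^(-1){1/(s-1)} = e^t, L^(-1){1/(s + 4)} = e^(-4t)):

Answer: y(t) = (1/5)·e^t - (1/5)·e^(-4t)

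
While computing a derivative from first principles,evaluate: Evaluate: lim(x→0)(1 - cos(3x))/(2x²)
Using 1-cos(u) ≈ u²/2 for small u:
(1-cos(3x)) ≈ (3x)²/2 = 9x²/2
So limit = 9/(2·2) = 9/4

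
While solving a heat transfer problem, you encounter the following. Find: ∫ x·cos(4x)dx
By parts: u = x, dv = cos(4x) dx
du = dx, v = sin(4x)/4
= x·sin(4x)/4 + cos(4x)/4² + C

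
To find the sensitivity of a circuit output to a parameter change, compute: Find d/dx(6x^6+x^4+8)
Power rule: d/dx(ax^n)=n·a·x^(n-1)
Term by term: 36·x^5+4·x^3

Answer: 36x^5+4x^3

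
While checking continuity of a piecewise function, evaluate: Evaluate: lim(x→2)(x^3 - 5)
Polynomial is continuous, so substitute x=2:
1·2^3-5=3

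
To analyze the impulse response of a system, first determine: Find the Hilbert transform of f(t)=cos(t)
The Hilbert transform shifts each frequency component by -pi/2.
H{cos(wt)} = sin(wt)
With w = 1: H{cos(t)} = sin(t)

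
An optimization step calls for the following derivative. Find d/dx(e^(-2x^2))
Chain rule: d/dx[e^u]=e^u · u' where u=-2x^2
u'=-4x

Answer: -4x·e^(-2x^2)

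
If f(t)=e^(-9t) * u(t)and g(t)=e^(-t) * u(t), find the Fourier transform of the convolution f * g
By the convolution theorem: F{f*g}=F(omega)*G(omega)
F(omega)=1/(9 + j*omega), G(omega)=1/(1 + j*omega)
F{f*g}=1/((9 + j*omega)(1 + j*omega))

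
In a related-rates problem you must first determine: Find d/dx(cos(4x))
Chain rule: d/dx[cos(u)] = -sin(u)·u' where u = 4x
u' = 4

Answer: -4·sin(4x)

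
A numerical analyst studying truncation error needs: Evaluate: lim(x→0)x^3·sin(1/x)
Squeeze theorem: -|x^3| ≤ x^3·sin(1/x) ≤ |x^3|
Since x^3 → 0 as x → 0, by squeeze theorem the limit is 0

Answer: 0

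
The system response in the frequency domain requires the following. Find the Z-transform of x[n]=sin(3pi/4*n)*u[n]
Z{sin(w0 * n) * u[n]} = z * sin(w0)/(z^2 - 2z * cos(w0) + 1)
With w0 = 3pi/4: X(z) = z * sin(3pi/4)/(z^2 - 2z * cos(3pi/4) + 1)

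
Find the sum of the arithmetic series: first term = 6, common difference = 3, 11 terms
Last term: a_n = 6+(11-1)·3 = 36
Sum = n(a_1+a_n)/2 = 11(6+36)/2 = 231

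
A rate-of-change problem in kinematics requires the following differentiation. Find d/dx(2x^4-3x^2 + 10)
Power rule: d/dx(ax^n) = n·a·x^(n-1)
Term by term: 8·x^3 - 6·x

Answer: 8x^3 - 6x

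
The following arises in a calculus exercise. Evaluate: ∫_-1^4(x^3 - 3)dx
Step 1: Find antiderivative F(x) = (1/4)x^4 - 3x
Step 2: F(4) - F(-1) = 52 - (13/4) = 195/4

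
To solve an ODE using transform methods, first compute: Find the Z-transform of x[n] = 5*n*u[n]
Z{n*u[n]}=z/(z-1)^2
By linearity: Z{5*n*u[n]}=5z/(z-1)^2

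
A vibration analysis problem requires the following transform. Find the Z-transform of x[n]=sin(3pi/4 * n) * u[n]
Z{sin(w0*n)*u[n]} = z*sin(w0)/(z^2-2z*cos(w0)+1)
With w0 = 3pi/4: X(z) = z*sin(3pi/4)/(z^2-2z*cos(3pi/4)+1)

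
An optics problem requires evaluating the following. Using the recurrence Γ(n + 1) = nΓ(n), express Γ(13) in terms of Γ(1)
Γ(13)=12Γ(12)=12·11Γ(11)=...=12!·Γ(1)=479001600·Γ(1)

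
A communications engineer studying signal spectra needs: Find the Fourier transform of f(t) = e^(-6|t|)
Using the standard pair: F{e^(-a|t|)} = 2a/(a^2+omega^2)
With a = 6: F(omega) = 12/(36+omega^2)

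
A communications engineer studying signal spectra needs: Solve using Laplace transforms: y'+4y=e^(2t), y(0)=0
Take L: sY - 0+4Y=1/(s-2)
Y(s+4)=1/(s-2)+0
Y=1/((s-2)(s+4))+0/(s+4)
Partial fractions: 1/((s-2)(s+4))=(1/6)/(s-2) - (1/6)/(s+4)
So Y=(1/6)/(s-2) - (1/6)/(s+4)
Inverse Laplace transform (L^(-1){1/(s-2)}=e^(2t), L^(-1){1/(s+4)}=e^(-4t)):

Answer: y(t)=(1/6)·e^(2t) - (1/6)·e^(-4t)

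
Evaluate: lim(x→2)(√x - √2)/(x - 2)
Multiply by conjugate (√x + √2)/(√x + √2):
=(x - 2)/((x - 2)(√x + √2))=1/(√x + √2)
As x → 2: 1/(2√2)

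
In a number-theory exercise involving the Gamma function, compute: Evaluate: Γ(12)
Γ(n)=(n-1)! for positive integers
Γ(12)=11!=39916800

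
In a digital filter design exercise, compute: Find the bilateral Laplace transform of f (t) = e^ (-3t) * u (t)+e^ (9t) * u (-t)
For e^(-3t) * u(t): L = 1/(s + 3), Re(s) > -3
For e^(9t) * u(-t): L = -1/(s-9), Re(s) < 9
Combined: F(s) = 1/(s + 3) - 1/(s-9), -3 < Re(s) < 9

Answer: 1/(s + 3) - 1/(s-9), ROC: -3 < Re(s) < 9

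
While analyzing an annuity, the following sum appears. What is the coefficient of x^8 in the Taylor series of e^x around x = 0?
Taylor series of e^x = Σ x^n/n!
Coefficient of x^8 = 1/8! = 1/40320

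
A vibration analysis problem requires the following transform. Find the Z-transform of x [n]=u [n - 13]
Using the time-shift property: Z{u[n-13]} = z^(-13) * z/(z-1)
= z^(-12)/(z-1)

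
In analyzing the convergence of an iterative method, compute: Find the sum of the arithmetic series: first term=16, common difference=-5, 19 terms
Last term: a_n=16 + (19 - 1)·-5=-74
Sum=n(a_1 + a_n)/2=19(16 + (-74))/2=-551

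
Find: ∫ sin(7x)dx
Using substitution u = 7x: ∫ sin(u) du/7 = -cos(u)/7 + C

Answer: (-1/7)cos(7x) + C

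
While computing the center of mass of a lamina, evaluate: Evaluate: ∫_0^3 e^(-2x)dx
Antiderivative: (1/(-2))e^(-2x)
Evaluate: (1/(-2))(e^-6 - 1)

Answer: (e^-6 - 1)/(-2)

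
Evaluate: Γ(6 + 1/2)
Γ(n + 1/2)=(2n)!√π/(4^n·n!)
=479001600√π/(4096·720)=(10395/64)·√π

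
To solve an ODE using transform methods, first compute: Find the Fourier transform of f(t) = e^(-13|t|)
Using the standard pair: F{e^(-a|t|)} = 2a/(a^2 + omega^2)
With a = 13: F(omega) = 26/(169 + omega^2)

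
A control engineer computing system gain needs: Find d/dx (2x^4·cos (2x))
Product rule: (fg)'=f'g + fg'
f=2x^4, f'=8x^3
g=cos(2x), g'=-2·sin(2x)

Answer: 8x^3·cos(2x) - 4x^4·sin(2x)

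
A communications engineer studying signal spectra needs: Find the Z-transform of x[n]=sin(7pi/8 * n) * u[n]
Z{sin(w0 * n) * u[n]} = z * sin(w0)/(z^2 - 2z * cos(w0) + 1)
With w0 = 7pi/8: X(z) = z * sin(7pi/8)/(z^2 - 2z * cos(7pi/8) + 1)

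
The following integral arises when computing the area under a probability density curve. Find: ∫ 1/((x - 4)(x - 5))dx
Partial fractions: 1/((x-4)(x-5))=A/(x-4)+B/(x-5)
A=-1, B=1
∫ [-1· 1/(x-4)+1· 1/(x-5)] dx
=(1)[ln|x-5| - ln|x-4|]+C

Answer: ln|(x-5)/(x-4)|+C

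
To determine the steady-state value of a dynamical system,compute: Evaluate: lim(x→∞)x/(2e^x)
Apply L'Hôpital 1 times (∞/∞ each time):
Eventually get 1!/(2e^x) → 0

Answer: 0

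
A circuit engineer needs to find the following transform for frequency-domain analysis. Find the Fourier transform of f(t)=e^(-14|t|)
Using the standard pair: F{e^(-a|t|)} = 2a/(a^2+omega^2)
With a = 14: F(omega) = 28/(196+omega^2)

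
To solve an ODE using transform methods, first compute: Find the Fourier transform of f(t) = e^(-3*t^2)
The Fourier transform of a Gaussian e^(-a*t^2) is sqrt(pi/a)*e^(-omega^2/(4a)).
With a = 3: F(omega) = sqrt(pi/3)*e^(-omega^2/12)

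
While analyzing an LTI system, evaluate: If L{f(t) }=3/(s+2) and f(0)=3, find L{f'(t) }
L{f'(t)} = s·F(s) - f(0) = 3s/(s + 2) - 3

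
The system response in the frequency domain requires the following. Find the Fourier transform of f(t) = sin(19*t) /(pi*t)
sin(W*t)/(pi*t)=(W/pi)*sinc(W*t/pi) is the impulse response of the ideal low-pass filter with cutoff W (here W=19).
Its Fourier transform is a rectangular function:
F(omega)=1 for |omega| < 19, 0 otherwise

Answer: rect(omega/38) [i.e., 1 for |omega| < 19, 0 otherwise]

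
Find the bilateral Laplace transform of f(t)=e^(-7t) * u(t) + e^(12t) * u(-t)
For e^(-7t)*u(t): L = 1/(s + 7), Re(s) > -7
For e^(12t)*u(-t): L = -1/(s-12), Re(s) < 12
Combined: F(s) = 1/(s + 7) - 1/(s-12), -7 < Re(s) < 12

Answer: 1/(s + 7) - 1/(s-12), ROC: -7 < Re(s) < 12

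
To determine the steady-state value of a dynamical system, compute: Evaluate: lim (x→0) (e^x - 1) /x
L'Hôpital (0/0): lim e^x/1 = 1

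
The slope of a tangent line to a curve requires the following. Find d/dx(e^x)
Chain rule: d/dx[e^u] = e^u · u' where u = x
u' = 1

Answer: 1·e^x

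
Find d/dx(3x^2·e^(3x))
Product rule: (fg)'=f'g + fg'
f=3x^2, f'=6x
g=e^(3x), g'=3·e^(3x)

Answer: 6x·e^(3x) + 9x^2·e^(3x)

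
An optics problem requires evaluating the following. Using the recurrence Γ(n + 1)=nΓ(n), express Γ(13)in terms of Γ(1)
Γ(13)=12Γ(12)=12·11Γ(11)=...=12!·Γ(1)=479001600·Γ(1)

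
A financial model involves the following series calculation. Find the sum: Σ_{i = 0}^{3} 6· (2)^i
Geometric series: S = a(1 - r^n)/(1 - r)
a = 6, r = 2, n = 4
S = 6(1 - 16)/-1 = 90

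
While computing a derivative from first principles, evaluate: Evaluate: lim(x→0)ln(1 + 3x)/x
L'Hôpital (0/0): lim 3/(1 + 3x) / 1=3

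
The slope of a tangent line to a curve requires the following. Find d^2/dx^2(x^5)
Apply power rule 2 times:
d^1: 5x^4
d^2: 20x^3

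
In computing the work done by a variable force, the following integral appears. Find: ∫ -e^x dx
Since d/dx[e^x] = +e^x, we get -1e^x+C

Answer: -e^x+C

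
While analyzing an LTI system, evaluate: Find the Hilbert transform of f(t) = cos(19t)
The Hilbert transform shifts each frequency component by -pi/2.
H{cos(wt)}=sin(wt)
With w=19: H{cos(19t)}=sin(19t)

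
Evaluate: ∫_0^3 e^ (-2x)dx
Antiderivative: (1/(-2))e^(-2x)
Evaluate: (1/(-2))(e^-6 - 1)

Answer: (e^-6 - 1)/(-2)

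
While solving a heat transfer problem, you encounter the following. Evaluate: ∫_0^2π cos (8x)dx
Antiderivative: sin(8x)/8
Evaluate at bounds: [sin(8·2π)/8] - [sin(8·0)/8]
=((0) - (0))/8=0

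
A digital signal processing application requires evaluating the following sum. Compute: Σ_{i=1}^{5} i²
Using formula: Σ i^2=n(n + 1)(2n + 1)/6=5·6·11/6=55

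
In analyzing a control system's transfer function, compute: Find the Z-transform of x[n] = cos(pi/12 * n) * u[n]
Z{cos(w0*n)*u[n]} = z(z - cos(w0))/(z^2 - 2z*cos(w0) + 1)
With w0 = pi/12: X(z) = z(z - cos(pi/12))/(z^2 - 2z*cos(pi/12) + 1)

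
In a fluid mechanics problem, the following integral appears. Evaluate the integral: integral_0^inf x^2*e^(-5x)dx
This is a Gamma integral. Substitute u=5x (du=5 dx):
integral_0^inf x^2*e^(-5x) dx=(1/5^3) integral_0^inf u^2*e^(-u) du
=Gamma(3)/5^3=2!/5^3=2/125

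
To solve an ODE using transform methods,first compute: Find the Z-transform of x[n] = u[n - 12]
Using the time-shift property: Z{u[n-12]}=z^(-12)*z/(z-1)
=z^(-11)/(z-1)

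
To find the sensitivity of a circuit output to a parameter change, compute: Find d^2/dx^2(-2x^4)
Apply power rule 2 times:
d^1: -8x^3
d^2: -24x^2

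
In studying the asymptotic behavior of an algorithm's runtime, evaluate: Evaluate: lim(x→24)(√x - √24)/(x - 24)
Multiply by conjugate (√x+√24)/(√x+√24):
= (x - 24)/((x - 24)(√x+√24)) = 1/(√x+√24)
As x → 24: 1/(2√24)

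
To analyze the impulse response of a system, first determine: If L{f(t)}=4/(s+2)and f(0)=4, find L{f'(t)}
L{f'(t)} = s·F(s) - f(0) = 4s/(s + 2) - 4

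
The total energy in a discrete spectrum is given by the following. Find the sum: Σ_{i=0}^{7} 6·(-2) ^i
Geometric series: S=a(1 - r^n)/(1 - r)
a=6, r=-2, n=8
S=6(1 - 256)/3=-510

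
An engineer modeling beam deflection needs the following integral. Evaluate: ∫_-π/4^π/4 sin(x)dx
Antiderivative: -cos(x)
Evaluate at bounds: [-cos(1·π/4)/1] - [-cos(1·-π/4)/1]
= (-(√2/2) + (√2/2))/1 = 0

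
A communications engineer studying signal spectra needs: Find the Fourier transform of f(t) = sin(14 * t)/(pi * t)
sin(W*t)/(pi*t) = (W/pi)*sinc(W*t/pi) is the impulse response of the ideal low-pass filter with cutoff W (here W = 14).
Its Fourier transform is a rectangular function:
F(omega) = 1 for |omega| < 14, 0 otherwise

Answer: rect(omega/28) [i.e., 1 for |omega| < 14, 0 otherwise]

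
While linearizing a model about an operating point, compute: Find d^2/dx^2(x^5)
Apply power rule 2 times:
d^1: 5x^4
d^2: 20x^3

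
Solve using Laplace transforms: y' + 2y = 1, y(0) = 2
Take L of both sides: sY(s) - 2 + 2Y(s)=1/s
Y(s)(s + 2)=1/s + 2
Y(s)=1/(s(s + 2)) + 2/(s + 2)
Partial fractions: 1/(s(s + 2))=(1/2)/s - (1/2)/(s + 2)
So Y(s)=(1/2)/s + (3/2)/(s + 2)
Inverse transform (L^(-1){1/s}=1, L^(-1){1/(s + 2)}=e^(-2t)):

Answer: y(t)=1/2 + (3/2)·e^(-2t)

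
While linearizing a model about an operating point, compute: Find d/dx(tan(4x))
Chain rule: d/dx[tan(u)] = sec²(u)·u' where u = 4x
u' = 4

Answer: 4·sec²(4x)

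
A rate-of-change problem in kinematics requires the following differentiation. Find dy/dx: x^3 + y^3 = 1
Differentiate: 3x^2+3y^2·(dy/dx) = 0
dy/dx = -3x^2/(3y^2)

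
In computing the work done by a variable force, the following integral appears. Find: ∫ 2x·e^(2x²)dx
Let u = 2x², du = 4x dx
∫ (1/2)e^u du = e^u/2 + C

Answer: e^(2x²)/2 + C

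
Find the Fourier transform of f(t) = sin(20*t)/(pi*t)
sin(W*t)/(pi*t)=(W/pi)*sinc(W*t/pi) is the impulse response of the ideal low-pass filter with cutoff W (here W=20).
Its Fourier transform is a rectangular function:
F(omega)=1 for |omega| < 20, 0 otherwise

Answer: rect(omega/40) [i.e., 1 for |omega| < 20, 0 otherwise]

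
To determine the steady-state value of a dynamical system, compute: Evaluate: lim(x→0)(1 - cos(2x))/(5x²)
Using 1-cos(u) ≈ u²/2 for small u:
(1-cos(2x)) ≈ (2x)²/2=4x²/2
So limit=4/(2·5)=2/5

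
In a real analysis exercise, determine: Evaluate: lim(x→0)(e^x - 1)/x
L'Hôpital (0/0): lim e^x/1=1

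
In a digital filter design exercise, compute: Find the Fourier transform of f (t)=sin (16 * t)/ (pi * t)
sin(W * t)/(pi * t) = (W/pi) * sinc(W * t/pi) is the impulse response of the ideal low-pass filter with cutoff W (here W = 16).
Its Fourier transform is a rectangular function:
F(omega) = 1 for |omega| < 16, 0 otherwise

Answer: rect(omega/32) [i.e., 1 for |omega| < 16, 0 otherwise]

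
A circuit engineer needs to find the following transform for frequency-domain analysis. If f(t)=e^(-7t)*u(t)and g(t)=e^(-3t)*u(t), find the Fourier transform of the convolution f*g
By the convolution theorem: F{f*g} = F(omega)*G(omega)
F(omega) = 1/(7 + j*omega), G(omega) = 1/(3 + j*omega)
F{f*g} = 1/((7 + j*omega)(3 + j*omega))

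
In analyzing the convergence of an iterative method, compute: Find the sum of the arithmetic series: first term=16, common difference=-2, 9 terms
Last term: a_n = 16+(9-1)·-2 = 0
Sum = n(a_1+a_n)/2 = 9(16+0)/2 = 72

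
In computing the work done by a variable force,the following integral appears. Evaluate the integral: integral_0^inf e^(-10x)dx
integral_0^inf e^(-10x) dx = [-1/10*e^(-10x)]_0^inf
= 0 - (-1/10) = 1/10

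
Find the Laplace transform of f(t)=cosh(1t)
L{cosh(at)} = s/(s²-a²)
L{cosh(1t)} = s/(s²-1)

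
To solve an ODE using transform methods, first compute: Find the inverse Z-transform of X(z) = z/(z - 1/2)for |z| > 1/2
Standard pair: z/(z-a) <-> a^n * u[n] for causal signals
With a = 1/2: x[n] = (1/2)^n * u[n]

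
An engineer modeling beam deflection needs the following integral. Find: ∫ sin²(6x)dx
Using identity sin²(u) = (1 - cos(2u))/2:
∫ (1 - cos(12x))/2 dx = x/2 - sin(12x)/24+C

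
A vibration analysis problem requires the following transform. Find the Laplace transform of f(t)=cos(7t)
L{cos(wt)}=s/(s²+w²)
L{cos(7t)}=s/(s²+49)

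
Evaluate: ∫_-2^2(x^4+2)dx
Step 1: Find antiderivative F(x)=(1/5)x^5 + 2x
Step 2: F(2) - F(-2)=52/5 - (-52/5)=104/5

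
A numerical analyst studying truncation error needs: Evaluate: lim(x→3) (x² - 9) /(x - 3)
Factor: (x² - 9)=(x-3)(x + 3)
Cancel (x-3): lim(x→3) (x + 3)=6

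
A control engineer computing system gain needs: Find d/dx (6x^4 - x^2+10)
Power rule: d/dx(ax^n) = n·a·x^(n-1)
Term by term: 24·x^3 - 2·x

Answer: 24x^3 - 2x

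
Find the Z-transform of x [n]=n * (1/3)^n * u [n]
Using the property Z{n * a^n * u[n]} = az/(z-a)^2
With a = 1/3: X(z) = (1/3)z/(z - 1/3)^2, |z| > 1/3

Answer: (1/3)z/(z - 1/3)^2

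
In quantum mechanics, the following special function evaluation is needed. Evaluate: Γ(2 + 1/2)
Γ(n + 1/2) = (2n)!√π/(4^n·n!)
= 24√π/(16·2) = (3/4)·√π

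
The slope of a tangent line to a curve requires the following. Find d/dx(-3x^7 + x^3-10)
Power rule: d/dx(ax^n)=n·a·x^(n-1)
Term by term: -21·x^6+3·x^2

Answer: -21x^6+3x^2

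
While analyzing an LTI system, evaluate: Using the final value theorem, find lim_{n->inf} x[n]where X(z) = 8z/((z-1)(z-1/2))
Final value theorem: lim x[n]=lim_{z->1} (z-1) * X(z)
(z-1) * X(z)=8z/(z-1/2)
As z->1: 8/(1 - 1/2)=8/(1/2)=16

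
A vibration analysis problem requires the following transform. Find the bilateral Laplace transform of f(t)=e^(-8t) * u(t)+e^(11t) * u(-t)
For e^(-8t) * u(t): L=1/(s + 8), Re(s) > -8
For e^(11t) * u(-t): L=-1/(s-11), Re(s) < 11
Combined: F(s)=1/(s + 8) - 1/(s-11), -8 < Re(s) < 11

Answer: 1/(s + 8) - 1/(s-11), ROC: -8 < Re(s) < 11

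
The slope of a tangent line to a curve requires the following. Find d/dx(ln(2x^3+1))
Chain rule: d/dx[ln(u)] = u'/u where u = 2x^3 + 1
u' = 6x^2

Answer: (6x^2)/(2x^3 + 1)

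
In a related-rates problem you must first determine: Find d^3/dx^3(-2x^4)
Apply power rule 3 times:
d^1: -8x^3
d^2: -24x^2
d^3: -48x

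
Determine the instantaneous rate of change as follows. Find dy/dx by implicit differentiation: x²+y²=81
Differentiate both sides: 2x + 2y·(dy/dx)=0
Solve: dy/dx=-2x/(2y)=-x/y

Answer: dy/dx=-x/y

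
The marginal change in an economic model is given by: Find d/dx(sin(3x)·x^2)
Product rule: (fg)' = f'g+fg'
f = sin(3x), f' = 3·cos(3x)
g = x^2, g' = 2x

Answer: 3·cos(3x)·x^2+2·sin(3x)·x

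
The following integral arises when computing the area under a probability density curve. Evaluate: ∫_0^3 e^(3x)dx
Antiderivative: (1/3)e^(3x)
Evaluate: (1/3)(e^9-1)

Answer: (e^9-1)/3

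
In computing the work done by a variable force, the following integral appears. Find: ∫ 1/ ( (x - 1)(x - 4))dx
Partial fractions: 1/((x-1)(x-4))=A/(x-1) + B/(x-4)
A=-1/3, B=1/3
∫ [-1/3· 1/(x-1) + 1/3· 1/(x-4)] dx
=(1/3)[ln|x-4| - ln|x-1|] + C

Answer: (1/3)·ln|(x-4)/(x-1)| + C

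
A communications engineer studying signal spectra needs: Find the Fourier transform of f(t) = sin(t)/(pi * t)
sin(W*t)/(pi*t)=(W/pi)*sinc(W*t/pi) is the impulse response of the ideal low-pass filter with cutoff W (here W=1).
Its Fourier transform is a rectangular function:
F(omega)=1 for |omega| < 1, 0 otherwise

Answer: rect(omega/2) [i.e., 1 for |omega| < 1, 0 otherwise]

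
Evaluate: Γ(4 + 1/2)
Γ(n + 1/2)=(2n)!√π/(4^n·n!)
=40320√π/(256·24)=(105/16)·√π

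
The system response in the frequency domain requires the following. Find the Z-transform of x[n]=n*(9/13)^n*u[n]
Using the property Z{n * a^n * u[n]} = az/(z-a)^2
With a = 9/13: X(z) = (9/13)z/(z - 9/13)^2, |z| > 9/13

Answer: (9/13)z/(z - 9/13)^2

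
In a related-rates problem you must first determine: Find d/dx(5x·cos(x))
Product rule: (fg)' = f'g+fg'
f = 5x, f' = 5
g = cos(x), g' = -sin(x)

Answer: 5·cos(x)-5x·sin(x)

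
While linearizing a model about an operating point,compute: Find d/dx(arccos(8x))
d/dx[arccos(u)] = -u'/√(1-u²), u = 8x, u' = 8

Answer: -8/√(1 - 64x²)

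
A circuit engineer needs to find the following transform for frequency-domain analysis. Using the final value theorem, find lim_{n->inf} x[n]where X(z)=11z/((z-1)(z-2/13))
Final value theorem: lim x[n] = lim_{z->1} (z-1)*X(z)
(z-1)*X(z) = 11z/(z-2/13)
As z->1: 11/(1-2/13) = 11/(11/13) = 13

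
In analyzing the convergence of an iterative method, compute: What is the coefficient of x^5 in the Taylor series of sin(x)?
sin(x) = Σ (-1)^k x^(2k+1)/(2k+1)!
For x^5: (-1)^2/5! = 1/120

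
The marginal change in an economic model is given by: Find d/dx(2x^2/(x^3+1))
Quotient rule: (f/g)'=(f'g - fg')/g²
f=2x^2, f'=4x
g=x^3 + 1, g'=3x^2

Answer: (4x·(x^3 + 1) - 6x^4)/(x^3 + 1)²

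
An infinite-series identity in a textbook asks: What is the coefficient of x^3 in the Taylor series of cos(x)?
cos(x) has only even powers. Coefficient of x^3 = 0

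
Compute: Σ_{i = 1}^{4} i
Using formula: Σ i^1 = n(n + 1)/2 = 4·5/2 = 10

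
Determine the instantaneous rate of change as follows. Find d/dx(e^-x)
Chain rule: d/dx[e^u]=e^u · u' where u=-x
u'=-1

Answer: -1·e^-x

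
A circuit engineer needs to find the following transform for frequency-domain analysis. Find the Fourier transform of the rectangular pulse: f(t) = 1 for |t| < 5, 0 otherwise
F(omega)=integral from -5 to 5 of e^(-j * omega * t) dt
=2 * sin(5 * omega)/omega=10 * sinc(5 * omega/pi)

Answer: 2 * sin(5 * omega)/omega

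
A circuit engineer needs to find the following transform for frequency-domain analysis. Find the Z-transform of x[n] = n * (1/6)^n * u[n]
Using the property Z{n * a^n * u[n]}=az/(z-a)^2
With a=1/6: X(z)=(1/6)z/(z - 1/6)^2, |z| > 1/6

Answer: (1/6)z/(z - 1/6)^2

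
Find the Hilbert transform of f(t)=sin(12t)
The Hilbert transform shifts each frequency component by -pi/2.
H{sin(wt)} = -cos(wt)
With w = 12: H{sin(12t)} = -cos(12t)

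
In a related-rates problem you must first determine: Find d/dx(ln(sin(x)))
Chain rule: d/dx[ln(u)] = u'/u where u = sin(x)
u' = cos(x)

Answer: (cos(x))/(sin(x))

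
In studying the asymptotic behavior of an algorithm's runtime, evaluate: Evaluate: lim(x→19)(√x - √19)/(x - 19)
Multiply by conjugate (√x + √19)/(√x + √19):
=(x - 19)/((x - 19)(√x + √19))=1/(√x + √19)
As x → 19: 1/(2√19)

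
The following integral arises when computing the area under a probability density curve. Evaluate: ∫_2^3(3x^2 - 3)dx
Step 1: Find antiderivative F(x)=x^3-3x
Step 2: F(3) - F(2)=18 - (2)=16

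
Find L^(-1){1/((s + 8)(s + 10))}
Partial fractions: 1/((s + 8)(s + 10)) = A/(s + 8) + B/(s + 10)
Cover-up: A = 1/(s + 10)|_{s = -8} = 1/2; B = 1/(s + 8)|_{s = -10} = -1/2
L^(-1) = (1/2)e^(-8t) - (1/2)e^(-10t)

Answer: (1/2)(e^(-8t) - e^(-10t))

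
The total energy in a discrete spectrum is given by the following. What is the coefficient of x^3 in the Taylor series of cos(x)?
cos(x) has only even powers. Coefficient of x^3=0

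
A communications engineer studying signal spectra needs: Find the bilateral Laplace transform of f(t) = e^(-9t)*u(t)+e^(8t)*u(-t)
For e^(-9t) * u(t): L = 1/(s+9), Re(s) > -9
For e^(8t) * u(-t): L = -1/(s-8), Re(s) < 8
Combined: F(s) = 1/(s+9)-1/(s-8), -9 < Re(s) < 8

Answer: 1/(s+9)-1/(s-8), ROC: -9 < Re(s) < 8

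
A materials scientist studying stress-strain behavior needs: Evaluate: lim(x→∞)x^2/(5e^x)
Apply L'Hôpital 2 times (∞/∞ each time):
Eventually get 2!/(5e^x) → 0

Answer: 0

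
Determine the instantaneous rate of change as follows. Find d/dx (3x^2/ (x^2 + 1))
Quotient rule: (f/g)'=(f'g - fg')/g²
f=3x^2, f'=6x
g=x^2 + 1, g'=2x

Answer: (6x·(x^2 + 1) - 6x^3)/(x^2 + 1)²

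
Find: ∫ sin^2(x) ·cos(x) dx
Let u=sin(x), du=cos(x) dx
∫ u^2 du=u^3/3 + C

Answer: sin^3(x)/3 + C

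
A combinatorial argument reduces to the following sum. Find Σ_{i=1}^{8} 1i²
= 1·n(n+1)(2n+1)/6 = 1·8·9·17/6 = 204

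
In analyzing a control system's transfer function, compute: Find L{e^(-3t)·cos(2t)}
First shifting: L{e^(at)f(t)} = F(s-a)
L{cos(2t)} = s/(s²+4)
Shift: (s+3)/((s+3)²+4)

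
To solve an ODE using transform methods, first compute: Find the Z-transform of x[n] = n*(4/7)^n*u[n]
Using the property Z{n*a^n*u[n]} = az/(z-a)^2
With a = 4/7: X(z) = (4/7)z/(z - 4/7)^2, |z| > 4/7

Answer: (4/7)z/(z - 4/7)^2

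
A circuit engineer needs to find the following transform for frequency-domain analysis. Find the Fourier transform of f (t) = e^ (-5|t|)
Using the standard pair: F{e^(-a|t|)}=2a/(a^2+omega^2)
With a=5: F(omega)=10/(25+omega^2)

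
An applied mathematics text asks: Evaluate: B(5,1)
B(x,y) = Γ(x)Γ(y)/Γ(x+y) = (x-1)!(y-1)!/(x+y-1)!
B(5,1) = 4!·0!/5! = 1/5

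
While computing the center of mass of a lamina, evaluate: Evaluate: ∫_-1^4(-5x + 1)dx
Step 1: Find antiderivative F(x)=(-5/2)x^2+x
Step 2: F(4) - F(-1)=-36 - (-7/2)=-65/2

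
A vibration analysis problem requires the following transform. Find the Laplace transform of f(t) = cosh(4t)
L{cosh(at)}=s/(s²-a²)
L{cosh(4t)}=s/(s²-16)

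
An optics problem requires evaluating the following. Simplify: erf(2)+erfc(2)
By definition erfc(x)=1 - erf(x)
erf(2) + erfc(2)=erf(2) + 1 - erf(2)=1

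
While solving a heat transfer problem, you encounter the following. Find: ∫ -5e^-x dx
Since d/dx[e^-x] = - e^-x, we get 5e^-x+C

Answer: 5e^-x+C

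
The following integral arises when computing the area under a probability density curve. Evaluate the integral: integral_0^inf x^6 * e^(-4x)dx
This is a Gamma integral. Substitute u = 4x (du = 4 dx):
integral_0^inf x^6 * e^(-4x) dx = (1/4^7) integral_0^inf u^6 * e^(-u) du
= Gamma(7)/4^7 = 6!/4^7 = 720/16384

Answer: 45/1024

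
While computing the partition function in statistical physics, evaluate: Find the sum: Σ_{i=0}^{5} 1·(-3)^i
Geometric series: S=a(1 - r^n)/(1 - r)
a=1, r=-3, n=6
S=1(1-729)/4=-182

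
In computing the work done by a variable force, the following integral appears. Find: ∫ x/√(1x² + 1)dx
Let u = x²+1, du = 2x dx
∫ (1/2)·u^(-1/2) du = √u+C

Answer: √(x²+1)+C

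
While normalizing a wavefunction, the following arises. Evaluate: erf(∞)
erf(∞)=1 (the error function converges to 1)

Answer: 1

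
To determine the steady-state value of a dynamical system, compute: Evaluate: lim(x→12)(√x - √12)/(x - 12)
Multiply by conjugate (√x+√12)/(√x+√12):
= (x - 12)/((x - 12)(√x+√12)) = 1/(√x+√12)
As x → 12: 1/(2√12)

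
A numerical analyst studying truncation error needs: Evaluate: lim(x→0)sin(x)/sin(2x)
sin(u) ≈ u for small u:
sin(x)/sin(2x) ≈ x/(2x) = 1/2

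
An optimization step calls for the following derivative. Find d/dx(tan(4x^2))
Chain rule: d/dx[tan(u)]=sec²(u)·u' where u=4x^2
u'=8x

Answer: 8x·sec²(4x^2)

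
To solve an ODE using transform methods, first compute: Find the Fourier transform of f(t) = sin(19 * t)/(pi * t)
sin(W * t)/(pi * t)=(W/pi) * sinc(W * t/pi) is the impulse response of the ideal low-pass filter with cutoff W (here W=19).
Its Fourier transform is a rectangular function:
F(omega)=1 for |omega| < 19, 0 otherwise

Answer: rect(omega/38) [i.e., 1 for |omega| < 19, 0 otherwise]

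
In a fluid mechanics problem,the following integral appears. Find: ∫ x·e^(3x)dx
Integration by parts: u = x, dv = e^(3x) dx
du = dx, v = e^(3x)/3
= x·e^(3x)/3 - ∫ e^(3x)/3 dx
= x·e^(3x)/3 - e^(3x)/9 + C

Answer: e^(3x)(x/3 - 1/9) + C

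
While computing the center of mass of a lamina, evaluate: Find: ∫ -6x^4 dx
Using power rule: ∫ -6x^4 dx = -6/5 x^5+C = (-6/5)x^5+C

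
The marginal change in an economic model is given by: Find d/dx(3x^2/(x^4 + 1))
Quotient rule: (f/g)' = (f'g - fg')/g²
f = 3x^2, f' = 6x
g = x^4+1, g' = 4x^3

Answer: (6x·(x^4+1)-12x^5)/(x^4+1)²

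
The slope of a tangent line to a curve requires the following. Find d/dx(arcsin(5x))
d/dx[arcsin(u)]=u'/√(1-u²), u=5x, u'=5

Answer: 5/√(1-25x²)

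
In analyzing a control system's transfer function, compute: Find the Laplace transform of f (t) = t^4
L{t^n}=n!/s^(n+1)
L{t^4}=4!/s^5=24/s^5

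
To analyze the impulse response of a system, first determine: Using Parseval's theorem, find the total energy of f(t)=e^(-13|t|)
Parseval's theorem: E = integral |f(t)|^2 dt = (1/2pi) integral |F(omega)|^2 domega
E = integral_{-inf}^{inf} e^(-26|t|) dt = 2 * integral_0^inf e^(-26t) dt = 2/(2 * 13) = 1/13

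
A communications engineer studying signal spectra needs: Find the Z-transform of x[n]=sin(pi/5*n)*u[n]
Z{sin(w0*n)*u[n]}=z*sin(w0)/(z^2-2z*cos(w0)+1)
With w0=pi/5: X(z)=z*sin(pi/5)/(z^2-2z*cos(pi/5)+1)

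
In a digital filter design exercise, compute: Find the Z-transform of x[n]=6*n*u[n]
Z{n * u[n]} = z/(z-1)^2
By linearity: Z{6 * n * u[n]} = 6z/(z-1)^2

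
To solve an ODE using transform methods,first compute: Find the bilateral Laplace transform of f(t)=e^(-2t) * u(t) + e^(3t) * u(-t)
For e^(-2t)*u(t): L=1/(s + 2), Re(s) > -2
For e^(3t)*u(-t): L=-1/(s-3), Re(s) < 3
Combined: F(s)=1/(s + 2) - 1/(s-3), -2 < Re(s) < 3

Answer: 1/(s + 2) - 1/(s-3), ROC: -2 < Re(s) < 3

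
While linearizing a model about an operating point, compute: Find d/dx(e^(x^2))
Chain rule: d/dx[e^u] = e^u · u' where u = x^2
u' = 2x

Answer: 2x·e^(x^2)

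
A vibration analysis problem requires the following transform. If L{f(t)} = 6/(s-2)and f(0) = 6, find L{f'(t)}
L{f'(t)}=s·F(s) - f(0)=6s/(s-2) - 6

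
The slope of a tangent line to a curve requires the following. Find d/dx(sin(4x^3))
Chain rule: d/dx[sin(u)]=cos(u)·u' where u=4x^3
u'=12x^2

Answer: 12x^2·cos(4x^3)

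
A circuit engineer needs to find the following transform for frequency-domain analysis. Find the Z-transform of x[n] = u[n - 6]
Using the time-shift property: Z{u[n-6]}=z^(-6)*z/(z-1)
=z^(-5)/(z-1)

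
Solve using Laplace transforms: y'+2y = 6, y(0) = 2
Take L of both sides: sY(s) - 2 + 2Y(s) = 6/s
Y(s)(s + 2) = 6/s + 2
Y(s) = 6/(s(s + 2)) + 2/(s + 2)
Partial fractions: 6/(s(s + 2)) = 3/s - 3/(s + 2)
So Y(s) = 3/s - 1/(s + 2)
Inverse transform (L^(-1){1/s} = 1, L^(-1){1/(s + 2)} = e^(-2t)):

Answer: y(t) = 3 - e^(-2t)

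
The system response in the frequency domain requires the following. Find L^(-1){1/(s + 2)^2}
L^(-1){1/(s-a)^n} = t^(n-1)·e^(at)/(n-1)!
Here a = -2, n = 2: t^1·e^(-2t)/1

Answer: t·e^(-2t)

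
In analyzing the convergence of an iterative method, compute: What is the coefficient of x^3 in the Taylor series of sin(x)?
sin(x) = Σ (-1)^k x^(2k+1)/(2k+1)!
For x^3: (-1)^1/3! = -1/6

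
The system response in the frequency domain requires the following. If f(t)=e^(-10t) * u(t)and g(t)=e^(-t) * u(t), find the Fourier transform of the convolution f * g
By the convolution theorem: F{f*g}=F(omega)*G(omega)
F(omega)=1/(10 + j*omega), G(omega)=1/(1 + j*omega)
F{f*g}=1/((10 + j*omega)(1 + j*omega))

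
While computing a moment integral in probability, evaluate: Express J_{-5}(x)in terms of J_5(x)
For integer n: J_{-n}(x)=(-1)^n J_n(x)
With n=5: J_{-5}(x)=(-1)^5 J_5(x)=-J_5(x)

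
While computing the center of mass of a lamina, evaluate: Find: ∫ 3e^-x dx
Since d/dx[e^-x] = - e^-x, we get -3e^-x + C

Answer: -3e^-x + C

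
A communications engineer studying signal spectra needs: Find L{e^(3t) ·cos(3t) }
First shifting: L{e^(at)f(t)} = F(s-a)
L{cos(3t)} = s/(s²+9)
Shift: (s-3)/((s-3)²+9)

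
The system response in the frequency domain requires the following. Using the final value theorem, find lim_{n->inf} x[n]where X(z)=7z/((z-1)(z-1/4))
Final value theorem: lim x[n]=lim_{z->1} (z-1) * X(z)
(z-1) * X(z)=7z/(z-1/4)
As z->1: 7/(1-1/4)=7/(3/4)=28/3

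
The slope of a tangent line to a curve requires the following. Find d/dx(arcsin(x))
d/dx[arcsin(u)] = u'/√(1-u²), u = x, u' = 1

Answer: 1/√(1-x²)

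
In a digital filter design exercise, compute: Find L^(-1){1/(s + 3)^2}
L^(-1){1/(s-a)^n} = t^(n-1)·e^(at)/(n-1)!
Here a = -3, n = 2: t^1·e^(-3t)/1

Answer: t·e^(-3t)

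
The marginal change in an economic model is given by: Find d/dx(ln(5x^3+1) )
Chain rule: d/dx[ln(u)]=u'/u where u=5x^3 + 1
u'=15x^2

Answer: (15x^2)/(5x^3 + 1)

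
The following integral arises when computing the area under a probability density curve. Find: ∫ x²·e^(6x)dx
Integration by parts twice:
First: u = x², dv = e^(6x) dx => x²e^(6x)/6 - (2/6)∫ xe^(6x) dx
Second (∫ xe^(6x) dx): xe^(6x)/6 - e^(6x)/36
Combining: e^(6x)(x²/6-2x/36+2/216)+C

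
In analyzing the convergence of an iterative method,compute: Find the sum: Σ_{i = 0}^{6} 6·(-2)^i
Geometric series: S=a(1 - r^n)/(1 - r)
a=6, r=-2, n=7
S=6(1 + 128)/3=258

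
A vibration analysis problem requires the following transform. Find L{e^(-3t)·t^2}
First shifting: L{e^(at)f(t)}=F(s-a)
L{t^2}=2/s^3
Shift s → s+3: 2/(s+3)^3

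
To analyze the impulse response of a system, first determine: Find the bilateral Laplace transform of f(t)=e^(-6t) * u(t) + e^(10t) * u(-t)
For e^(-6t) * u(t): L=1/(s + 6), Re(s) > -6
For e^(10t) * u(-t): L=-1/(s-10), Re(s) < 10
Combined: F(s)=1/(s + 6) - 1/(s-10), -6 < Re(s) < 10

Answer: 1/(s + 6) - 1/(s-10), ROC: -6 < Re(s) < 10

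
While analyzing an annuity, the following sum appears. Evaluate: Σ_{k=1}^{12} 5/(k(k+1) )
Partial fractions: 5/(k(k + 1)) = 5/k - 5/(k + 1)
Telescoping sum: 5(1 - 1/13) = 5·12/13

Answer: 60/13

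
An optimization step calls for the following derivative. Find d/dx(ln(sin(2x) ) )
Chain rule: d/dx[ln(u)] = u'/u where u = sin(2x)
u' = 2cos(2x)

Answer: (2cos(2x))/(sin(2x))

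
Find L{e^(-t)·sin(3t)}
First shifting: L{e^(at)f(t)} = F(s-a)
L{sin(3t)} = 3/(s²+9)
Shift: 3/((s+1)²+9)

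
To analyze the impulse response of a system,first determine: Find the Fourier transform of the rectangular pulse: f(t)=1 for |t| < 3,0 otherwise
F(omega)=integral from -3 to 3 of e^(-j * omega * t) dt
=2 * sin(3 * omega)/omega=6 * sinc(3 * omega/pi)

Answer: 2 * sin(3 * omega)/omega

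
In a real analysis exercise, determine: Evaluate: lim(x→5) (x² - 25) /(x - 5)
Factor: (x² - 25) = (x-5)(x + 5)
Cancel (x-5): lim(x→5) (x + 5) = 10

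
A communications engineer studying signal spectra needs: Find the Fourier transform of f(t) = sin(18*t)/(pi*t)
sin(W*t)/(pi*t)=(W/pi)*sinc(W*t/pi) is the impulse response of the ideal low-pass filter with cutoff W (here W=18).
Its Fourier transform is a rectangular function:
F(omega)=1 for |omega| < 18, 0 otherwise

Answer: rect(omega/36) [i.e., 1 for |omega| < 18, 0 otherwise]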